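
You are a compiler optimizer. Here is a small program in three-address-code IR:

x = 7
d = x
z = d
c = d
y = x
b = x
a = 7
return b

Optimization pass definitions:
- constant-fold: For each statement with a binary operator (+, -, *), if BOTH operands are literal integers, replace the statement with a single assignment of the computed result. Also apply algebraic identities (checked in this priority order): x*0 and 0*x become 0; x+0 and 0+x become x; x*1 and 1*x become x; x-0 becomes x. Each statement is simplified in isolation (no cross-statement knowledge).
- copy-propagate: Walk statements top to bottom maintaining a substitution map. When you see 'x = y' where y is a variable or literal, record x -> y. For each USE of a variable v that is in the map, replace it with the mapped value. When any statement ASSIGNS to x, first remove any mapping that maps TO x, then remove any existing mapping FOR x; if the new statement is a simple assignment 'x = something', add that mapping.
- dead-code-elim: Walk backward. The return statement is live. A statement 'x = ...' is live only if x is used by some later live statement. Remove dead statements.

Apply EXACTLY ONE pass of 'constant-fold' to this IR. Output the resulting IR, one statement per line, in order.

Answer: x = 7
d = x
z = d
c = d
y = x
b = x
a = 7
return b

Derivation:
Applying constant-fold statement-by-statement:
  [1] x = 7  (unchanged)
  [2] d = x  (unchanged)
  [3] z = d  (unchanged)
  [4] c = d  (unchanged)
  [5] y = x  (unchanged)
  [6] b = x  (unchanged)
  [7] a = 7  (unchanged)
  [8] return b  (unchanged)
Result (8 stmts):
  x = 7
  d = x
  z = d
  c = d
  y = x
  b = x
  a = 7
  return b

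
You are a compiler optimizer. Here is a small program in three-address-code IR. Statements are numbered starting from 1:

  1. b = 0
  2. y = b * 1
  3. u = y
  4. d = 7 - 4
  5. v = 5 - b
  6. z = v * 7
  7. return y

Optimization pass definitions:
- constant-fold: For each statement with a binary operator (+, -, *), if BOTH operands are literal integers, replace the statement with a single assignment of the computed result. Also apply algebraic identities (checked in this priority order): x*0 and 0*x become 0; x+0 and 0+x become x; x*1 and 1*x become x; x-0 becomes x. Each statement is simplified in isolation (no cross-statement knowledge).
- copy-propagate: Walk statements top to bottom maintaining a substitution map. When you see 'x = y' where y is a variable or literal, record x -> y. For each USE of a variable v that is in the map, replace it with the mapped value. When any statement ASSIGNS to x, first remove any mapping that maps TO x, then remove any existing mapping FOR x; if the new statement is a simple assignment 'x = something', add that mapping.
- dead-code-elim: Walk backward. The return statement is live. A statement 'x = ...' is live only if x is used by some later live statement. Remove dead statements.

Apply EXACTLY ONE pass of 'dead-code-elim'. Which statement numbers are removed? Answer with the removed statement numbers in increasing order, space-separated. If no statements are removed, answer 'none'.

Backward liveness scan:
Stmt 1 'b = 0': KEEP (b is live); live-in = []
Stmt 2 'y = b * 1': KEEP (y is live); live-in = ['b']
Stmt 3 'u = y': DEAD (u not in live set ['y'])
Stmt 4 'd = 7 - 4': DEAD (d not in live set ['y'])
Stmt 5 'v = 5 - b': DEAD (v not in live set ['y'])
Stmt 6 'z = v * 7': DEAD (z not in live set ['y'])
Stmt 7 'return y': KEEP (return); live-in = ['y']
Removed statement numbers: [3, 4, 5, 6]
Surviving IR:
  b = 0
  y = b * 1
  return y

Answer: 3 4 5 6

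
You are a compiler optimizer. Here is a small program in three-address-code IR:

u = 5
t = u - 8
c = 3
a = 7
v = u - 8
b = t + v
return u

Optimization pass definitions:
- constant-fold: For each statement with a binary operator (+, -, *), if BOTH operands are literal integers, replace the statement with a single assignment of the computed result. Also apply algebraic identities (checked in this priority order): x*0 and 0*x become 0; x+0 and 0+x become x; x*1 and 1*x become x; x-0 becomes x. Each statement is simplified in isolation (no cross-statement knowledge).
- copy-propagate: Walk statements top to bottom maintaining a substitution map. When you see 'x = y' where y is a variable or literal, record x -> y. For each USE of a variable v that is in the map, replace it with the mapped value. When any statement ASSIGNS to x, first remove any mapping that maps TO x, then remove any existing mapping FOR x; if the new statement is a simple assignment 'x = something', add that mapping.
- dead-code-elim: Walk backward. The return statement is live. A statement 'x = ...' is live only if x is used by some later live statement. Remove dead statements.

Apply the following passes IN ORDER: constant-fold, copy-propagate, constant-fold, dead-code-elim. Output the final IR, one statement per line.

Answer: return 5

Derivation:
Initial IR:
  u = 5
  t = u - 8
  c = 3
  a = 7
  v = u - 8
  b = t + v
  return u
After constant-fold (7 stmts):
  u = 5
  t = u - 8
  c = 3
  a = 7
  v = u - 8
  b = t + v
  return u
After copy-propagate (7 stmts):
  u = 5
  t = 5 - 8
  c = 3
  a = 7
  v = 5 - 8
  b = t + v
  return 5
After constant-fold (7 stmts):
  u = 5
  t = -3
  c = 3
  a = 7
  v = -3
  b = t + v
  return 5
After dead-code-elim (1 stmts):
  return 5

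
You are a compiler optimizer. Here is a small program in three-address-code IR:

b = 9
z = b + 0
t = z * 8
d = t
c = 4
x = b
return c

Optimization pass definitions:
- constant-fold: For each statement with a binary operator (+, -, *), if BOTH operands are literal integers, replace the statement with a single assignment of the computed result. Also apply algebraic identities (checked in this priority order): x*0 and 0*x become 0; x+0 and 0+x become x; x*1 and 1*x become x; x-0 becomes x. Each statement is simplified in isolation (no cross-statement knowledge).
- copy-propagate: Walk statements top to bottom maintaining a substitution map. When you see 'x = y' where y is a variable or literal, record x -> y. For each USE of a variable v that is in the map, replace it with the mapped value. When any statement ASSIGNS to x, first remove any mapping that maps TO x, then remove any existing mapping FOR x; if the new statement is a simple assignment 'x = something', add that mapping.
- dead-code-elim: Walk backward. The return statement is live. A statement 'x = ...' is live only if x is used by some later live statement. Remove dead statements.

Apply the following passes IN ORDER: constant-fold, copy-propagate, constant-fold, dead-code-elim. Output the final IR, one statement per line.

Answer: return 4

Derivation:
Initial IR:
  b = 9
  z = b + 0
  t = z * 8
  d = t
  c = 4
  x = b
  return c
After constant-fold (7 stmts):
  b = 9
  z = b
  t = z * 8
  d = t
  c = 4
  x = b
  return c
After copy-propagate (7 stmts):
  b = 9
  z = 9
  t = 9 * 8
  d = t
  c = 4
  x = 9
  return 4
After constant-fold (7 stmts):
  b = 9
  z = 9
  t = 72
  d = t
  c = 4
  x = 9
  return 4
After dead-code-elim (1 stmts):
  return 4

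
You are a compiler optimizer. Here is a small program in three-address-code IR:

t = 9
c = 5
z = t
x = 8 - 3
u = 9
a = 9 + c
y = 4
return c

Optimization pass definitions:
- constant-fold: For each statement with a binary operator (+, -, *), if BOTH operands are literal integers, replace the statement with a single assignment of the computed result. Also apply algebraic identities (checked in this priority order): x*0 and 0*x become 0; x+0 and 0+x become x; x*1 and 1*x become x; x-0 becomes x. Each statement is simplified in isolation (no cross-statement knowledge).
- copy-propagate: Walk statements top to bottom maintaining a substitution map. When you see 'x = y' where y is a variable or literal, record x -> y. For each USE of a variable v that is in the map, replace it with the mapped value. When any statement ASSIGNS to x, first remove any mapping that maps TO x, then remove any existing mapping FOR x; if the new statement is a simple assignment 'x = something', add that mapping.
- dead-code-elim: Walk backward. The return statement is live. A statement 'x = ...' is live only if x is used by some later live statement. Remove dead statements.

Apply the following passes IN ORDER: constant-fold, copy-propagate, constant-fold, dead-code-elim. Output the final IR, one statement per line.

Initial IR:
  t = 9
  c = 5
  z = t
  x = 8 - 3
  u = 9
  a = 9 + c
  y = 4
  return c
After constant-fold (8 stmts):
  t = 9
  c = 5
  z = t
  x = 5
  u = 9
  a = 9 + c
  y = 4
  return c
After copy-propagate (8 stmts):
  t = 9
  c = 5
  z = 9
  x = 5
  u = 9
  a = 9 + 5
  y = 4
  return 5
After constant-fold (8 stmts):
  t = 9
  c = 5
  z = 9
  x = 5
  u = 9
  a = 14
  y = 4
  return 5
After dead-code-elim (1 stmts):
  return 5

Answer: return 5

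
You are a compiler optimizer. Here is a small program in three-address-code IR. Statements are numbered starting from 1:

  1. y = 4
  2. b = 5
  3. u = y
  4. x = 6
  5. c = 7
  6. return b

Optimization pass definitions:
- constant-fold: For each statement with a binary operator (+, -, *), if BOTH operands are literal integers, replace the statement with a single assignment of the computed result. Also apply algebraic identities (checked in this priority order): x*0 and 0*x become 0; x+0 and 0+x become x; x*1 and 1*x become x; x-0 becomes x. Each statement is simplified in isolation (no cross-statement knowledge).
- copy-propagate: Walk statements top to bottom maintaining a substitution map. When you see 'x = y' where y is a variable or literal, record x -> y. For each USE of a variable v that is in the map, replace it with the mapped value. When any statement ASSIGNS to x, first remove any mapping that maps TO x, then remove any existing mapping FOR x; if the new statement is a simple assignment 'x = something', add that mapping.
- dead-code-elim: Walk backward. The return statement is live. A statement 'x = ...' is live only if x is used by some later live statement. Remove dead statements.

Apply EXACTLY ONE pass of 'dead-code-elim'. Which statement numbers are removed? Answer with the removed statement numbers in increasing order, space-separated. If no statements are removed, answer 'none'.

Backward liveness scan:
Stmt 1 'y = 4': DEAD (y not in live set [])
Stmt 2 'b = 5': KEEP (b is live); live-in = []
Stmt 3 'u = y': DEAD (u not in live set ['b'])
Stmt 4 'x = 6': DEAD (x not in live set ['b'])
Stmt 5 'c = 7': DEAD (c not in live set ['b'])
Stmt 6 'return b': KEEP (return); live-in = ['b']
Removed statement numbers: [1, 3, 4, 5]
Surviving IR:
  b = 5
  return b

Answer: 1 3 4 5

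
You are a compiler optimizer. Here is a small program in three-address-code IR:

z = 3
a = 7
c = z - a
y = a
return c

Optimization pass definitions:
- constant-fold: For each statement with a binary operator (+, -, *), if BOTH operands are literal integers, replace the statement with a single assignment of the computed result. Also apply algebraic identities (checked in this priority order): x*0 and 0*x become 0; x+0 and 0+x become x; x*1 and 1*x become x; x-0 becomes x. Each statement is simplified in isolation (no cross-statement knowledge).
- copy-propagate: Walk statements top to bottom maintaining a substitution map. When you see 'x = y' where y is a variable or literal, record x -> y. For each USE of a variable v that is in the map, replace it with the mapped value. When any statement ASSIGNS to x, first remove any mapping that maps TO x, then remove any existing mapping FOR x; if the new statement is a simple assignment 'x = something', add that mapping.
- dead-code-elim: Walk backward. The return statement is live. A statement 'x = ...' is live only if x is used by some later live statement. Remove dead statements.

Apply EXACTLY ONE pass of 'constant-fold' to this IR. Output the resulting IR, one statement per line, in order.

Applying constant-fold statement-by-statement:
  [1] z = 3  (unchanged)
  [2] a = 7  (unchanged)
  [3] c = z - a  (unchanged)
  [4] y = a  (unchanged)
  [5] return c  (unchanged)
Result (5 stmts):
  z = 3
  a = 7
  c = z - a
  y = a
  return c

Answer: z = 3
a = 7
c = z - a
y = a
return c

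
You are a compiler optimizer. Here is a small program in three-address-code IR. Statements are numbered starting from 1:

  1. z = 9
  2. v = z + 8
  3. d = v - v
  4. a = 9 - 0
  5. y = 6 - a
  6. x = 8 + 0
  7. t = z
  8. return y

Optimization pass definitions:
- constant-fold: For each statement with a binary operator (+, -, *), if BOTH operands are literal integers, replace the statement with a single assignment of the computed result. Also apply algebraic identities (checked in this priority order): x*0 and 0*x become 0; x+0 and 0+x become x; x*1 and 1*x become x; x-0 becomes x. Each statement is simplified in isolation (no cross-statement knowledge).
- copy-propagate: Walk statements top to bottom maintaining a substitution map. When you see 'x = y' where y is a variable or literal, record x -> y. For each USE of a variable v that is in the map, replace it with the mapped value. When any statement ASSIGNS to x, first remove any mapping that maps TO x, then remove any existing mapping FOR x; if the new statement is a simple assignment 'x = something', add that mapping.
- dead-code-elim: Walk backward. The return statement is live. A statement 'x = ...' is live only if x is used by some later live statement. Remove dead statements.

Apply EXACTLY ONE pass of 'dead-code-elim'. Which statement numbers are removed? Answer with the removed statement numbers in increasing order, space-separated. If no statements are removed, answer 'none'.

Backward liveness scan:
Stmt 1 'z = 9': DEAD (z not in live set [])
Stmt 2 'v = z + 8': DEAD (v not in live set [])
Stmt 3 'd = v - v': DEAD (d not in live set [])
Stmt 4 'a = 9 - 0': KEEP (a is live); live-in = []
Stmt 5 'y = 6 - a': KEEP (y is live); live-in = ['a']
Stmt 6 'x = 8 + 0': DEAD (x not in live set ['y'])
Stmt 7 't = z': DEAD (t not in live set ['y'])
Stmt 8 'return y': KEEP (return); live-in = ['y']
Removed statement numbers: [1, 2, 3, 6, 7]
Surviving IR:
  a = 9 - 0
  y = 6 - a
  return y

Answer: 1 2 3 6 7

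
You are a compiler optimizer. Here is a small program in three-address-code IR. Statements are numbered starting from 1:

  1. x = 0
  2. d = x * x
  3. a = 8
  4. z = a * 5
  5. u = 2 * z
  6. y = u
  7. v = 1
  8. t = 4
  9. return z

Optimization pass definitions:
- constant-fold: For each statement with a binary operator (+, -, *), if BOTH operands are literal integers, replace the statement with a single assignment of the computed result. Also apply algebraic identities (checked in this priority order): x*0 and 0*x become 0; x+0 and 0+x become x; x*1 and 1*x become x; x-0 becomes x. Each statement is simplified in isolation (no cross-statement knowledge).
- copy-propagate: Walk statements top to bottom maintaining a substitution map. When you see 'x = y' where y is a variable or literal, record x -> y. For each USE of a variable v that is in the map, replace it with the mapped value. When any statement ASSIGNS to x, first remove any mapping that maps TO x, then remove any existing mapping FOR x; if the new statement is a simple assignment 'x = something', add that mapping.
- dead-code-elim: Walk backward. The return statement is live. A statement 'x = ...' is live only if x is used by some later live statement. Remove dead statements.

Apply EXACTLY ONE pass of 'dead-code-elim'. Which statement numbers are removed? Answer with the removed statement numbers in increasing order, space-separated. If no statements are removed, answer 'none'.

Answer: 1 2 5 6 7 8

Derivation:
Backward liveness scan:
Stmt 1 'x = 0': DEAD (x not in live set [])
Stmt 2 'd = x * x': DEAD (d not in live set [])
Stmt 3 'a = 8': KEEP (a is live); live-in = []
Stmt 4 'z = a * 5': KEEP (z is live); live-in = ['a']
Stmt 5 'u = 2 * z': DEAD (u not in live set ['z'])
Stmt 6 'y = u': DEAD (y not in live set ['z'])
Stmt 7 'v = 1': DEAD (v not in live set ['z'])
Stmt 8 't = 4': DEAD (t not in live set ['z'])
Stmt 9 'return z': KEEP (return); live-in = ['z']
Removed statement numbers: [1, 2, 5, 6, 7, 8]
Surviving IR:
  a = 8
  z = a * 5
  return z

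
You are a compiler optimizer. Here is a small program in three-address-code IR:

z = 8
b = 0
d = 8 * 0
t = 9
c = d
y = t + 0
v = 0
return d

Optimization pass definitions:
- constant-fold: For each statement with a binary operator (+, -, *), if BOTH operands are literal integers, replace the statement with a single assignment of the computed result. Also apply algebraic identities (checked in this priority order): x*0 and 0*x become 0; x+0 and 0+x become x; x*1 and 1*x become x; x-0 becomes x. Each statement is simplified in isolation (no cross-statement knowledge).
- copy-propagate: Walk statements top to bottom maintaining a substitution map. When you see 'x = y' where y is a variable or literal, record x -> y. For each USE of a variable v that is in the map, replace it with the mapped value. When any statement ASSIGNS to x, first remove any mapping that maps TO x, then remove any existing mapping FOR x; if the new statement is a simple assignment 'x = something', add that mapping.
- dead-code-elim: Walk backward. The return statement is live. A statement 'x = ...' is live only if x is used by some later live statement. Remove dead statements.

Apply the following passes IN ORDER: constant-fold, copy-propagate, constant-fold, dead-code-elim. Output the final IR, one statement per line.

Initial IR:
  z = 8
  b = 0
  d = 8 * 0
  t = 9
  c = d
  y = t + 0
  v = 0
  return d
After constant-fold (8 stmts):
  z = 8
  b = 0
  d = 0
  t = 9
  c = d
  y = t
  v = 0
  return d
After copy-propagate (8 stmts):
  z = 8
  b = 0
  d = 0
  t = 9
  c = 0
  y = 9
  v = 0
  return 0
After constant-fold (8 stmts):
  z = 8
  b = 0
  d = 0
  t = 9
  c = 0
  y = 9
  v = 0
  return 0
After dead-code-elim (1 stmts):
  return 0

Answer: return 0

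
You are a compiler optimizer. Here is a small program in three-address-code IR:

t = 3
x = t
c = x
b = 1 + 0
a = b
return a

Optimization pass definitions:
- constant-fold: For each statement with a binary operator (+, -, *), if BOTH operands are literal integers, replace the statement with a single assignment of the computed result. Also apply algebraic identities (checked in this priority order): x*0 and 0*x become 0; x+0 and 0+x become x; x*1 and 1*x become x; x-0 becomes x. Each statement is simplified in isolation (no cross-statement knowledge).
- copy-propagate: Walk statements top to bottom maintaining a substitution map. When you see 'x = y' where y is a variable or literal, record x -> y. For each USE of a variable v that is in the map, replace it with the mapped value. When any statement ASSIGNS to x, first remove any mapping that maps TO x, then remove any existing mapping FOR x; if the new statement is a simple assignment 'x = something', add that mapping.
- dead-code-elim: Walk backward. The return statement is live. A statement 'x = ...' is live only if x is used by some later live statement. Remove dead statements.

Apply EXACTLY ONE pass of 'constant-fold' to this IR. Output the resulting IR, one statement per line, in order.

Answer: t = 3
x = t
c = x
b = 1
a = b
return a

Derivation:
Applying constant-fold statement-by-statement:
  [1] t = 3  (unchanged)
  [2] x = t  (unchanged)
  [3] c = x  (unchanged)
  [4] b = 1 + 0  -> b = 1
  [5] a = b  (unchanged)
  [6] return a  (unchanged)
Result (6 stmts):
  t = 3
  x = t
  c = x
  b = 1
  a = b
  return a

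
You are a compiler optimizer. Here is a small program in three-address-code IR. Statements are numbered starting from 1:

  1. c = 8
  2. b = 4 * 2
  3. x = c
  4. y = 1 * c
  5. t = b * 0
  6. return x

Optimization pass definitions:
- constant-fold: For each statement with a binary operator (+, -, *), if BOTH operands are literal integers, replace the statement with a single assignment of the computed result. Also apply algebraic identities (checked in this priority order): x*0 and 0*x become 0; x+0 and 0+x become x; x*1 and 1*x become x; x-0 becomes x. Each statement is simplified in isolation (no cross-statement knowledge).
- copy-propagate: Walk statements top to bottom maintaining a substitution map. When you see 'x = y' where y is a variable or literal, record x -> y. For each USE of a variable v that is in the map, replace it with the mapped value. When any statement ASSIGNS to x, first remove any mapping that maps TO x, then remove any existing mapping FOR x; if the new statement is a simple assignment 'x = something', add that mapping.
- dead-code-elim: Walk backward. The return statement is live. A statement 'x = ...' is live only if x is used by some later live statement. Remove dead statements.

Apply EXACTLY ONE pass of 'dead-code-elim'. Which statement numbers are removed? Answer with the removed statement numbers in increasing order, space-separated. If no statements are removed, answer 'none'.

Answer: 2 4 5

Derivation:
Backward liveness scan:
Stmt 1 'c = 8': KEEP (c is live); live-in = []
Stmt 2 'b = 4 * 2': DEAD (b not in live set ['c'])
Stmt 3 'x = c': KEEP (x is live); live-in = ['c']
Stmt 4 'y = 1 * c': DEAD (y not in live set ['x'])
Stmt 5 't = b * 0': DEAD (t not in live set ['x'])
Stmt 6 'return x': KEEP (return); live-in = ['x']
Removed statement numbers: [2, 4, 5]
Surviving IR:
  c = 8
  x = c
  return x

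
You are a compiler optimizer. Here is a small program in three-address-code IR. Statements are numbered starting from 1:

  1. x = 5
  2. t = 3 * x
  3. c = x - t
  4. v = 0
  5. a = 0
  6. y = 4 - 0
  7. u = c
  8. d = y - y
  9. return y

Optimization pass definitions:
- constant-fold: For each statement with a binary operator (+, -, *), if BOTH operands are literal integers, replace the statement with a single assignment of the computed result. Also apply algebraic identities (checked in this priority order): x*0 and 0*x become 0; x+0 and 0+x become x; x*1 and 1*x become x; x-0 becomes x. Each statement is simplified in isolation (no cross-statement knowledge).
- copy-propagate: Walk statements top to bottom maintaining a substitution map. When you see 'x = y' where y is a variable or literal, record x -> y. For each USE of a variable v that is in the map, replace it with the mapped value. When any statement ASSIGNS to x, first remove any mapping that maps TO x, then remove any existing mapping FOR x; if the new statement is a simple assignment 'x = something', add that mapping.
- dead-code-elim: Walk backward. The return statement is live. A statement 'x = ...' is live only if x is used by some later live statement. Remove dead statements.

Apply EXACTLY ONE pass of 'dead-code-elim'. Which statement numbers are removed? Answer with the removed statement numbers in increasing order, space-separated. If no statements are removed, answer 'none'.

Backward liveness scan:
Stmt 1 'x = 5': DEAD (x not in live set [])
Stmt 2 't = 3 * x': DEAD (t not in live set [])
Stmt 3 'c = x - t': DEAD (c not in live set [])
Stmt 4 'v = 0': DEAD (v not in live set [])
Stmt 5 'a = 0': DEAD (a not in live set [])
Stmt 6 'y = 4 - 0': KEEP (y is live); live-in = []
Stmt 7 'u = c': DEAD (u not in live set ['y'])
Stmt 8 'd = y - y': DEAD (d not in live set ['y'])
Stmt 9 'return y': KEEP (return); live-in = ['y']
Removed statement numbers: [1, 2, 3, 4, 5, 7, 8]
Surviving IR:
  y = 4 - 0
  return y

Answer: 1 2 3 4 5 7 8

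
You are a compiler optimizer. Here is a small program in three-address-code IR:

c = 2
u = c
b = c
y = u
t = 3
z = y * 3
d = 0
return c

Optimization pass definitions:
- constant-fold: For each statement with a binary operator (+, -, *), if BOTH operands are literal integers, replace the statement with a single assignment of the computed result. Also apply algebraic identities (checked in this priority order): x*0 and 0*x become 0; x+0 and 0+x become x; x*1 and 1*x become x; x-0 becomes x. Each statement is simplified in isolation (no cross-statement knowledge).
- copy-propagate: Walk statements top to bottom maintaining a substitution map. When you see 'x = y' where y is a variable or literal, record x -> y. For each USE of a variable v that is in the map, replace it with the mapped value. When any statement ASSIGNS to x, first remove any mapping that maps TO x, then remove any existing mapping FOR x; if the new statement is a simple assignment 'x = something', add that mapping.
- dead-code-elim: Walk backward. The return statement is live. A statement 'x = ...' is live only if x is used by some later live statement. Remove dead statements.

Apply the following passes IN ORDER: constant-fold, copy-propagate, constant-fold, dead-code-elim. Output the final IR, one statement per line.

Answer: return 2

Derivation:
Initial IR:
  c = 2
  u = c
  b = c
  y = u
  t = 3
  z = y * 3
  d = 0
  return c
After constant-fold (8 stmts):
  c = 2
  u = c
  b = c
  y = u
  t = 3
  z = y * 3
  d = 0
  return c
After copy-propagate (8 stmts):
  c = 2
  u = 2
  b = 2
  y = 2
  t = 3
  z = 2 * 3
  d = 0
  return 2
After constant-fold (8 stmts):
  c = 2
  u = 2
  b = 2
  y = 2
  t = 3
  z = 6
  d = 0
  return 2
After dead-code-elim (1 stmts):
  return 2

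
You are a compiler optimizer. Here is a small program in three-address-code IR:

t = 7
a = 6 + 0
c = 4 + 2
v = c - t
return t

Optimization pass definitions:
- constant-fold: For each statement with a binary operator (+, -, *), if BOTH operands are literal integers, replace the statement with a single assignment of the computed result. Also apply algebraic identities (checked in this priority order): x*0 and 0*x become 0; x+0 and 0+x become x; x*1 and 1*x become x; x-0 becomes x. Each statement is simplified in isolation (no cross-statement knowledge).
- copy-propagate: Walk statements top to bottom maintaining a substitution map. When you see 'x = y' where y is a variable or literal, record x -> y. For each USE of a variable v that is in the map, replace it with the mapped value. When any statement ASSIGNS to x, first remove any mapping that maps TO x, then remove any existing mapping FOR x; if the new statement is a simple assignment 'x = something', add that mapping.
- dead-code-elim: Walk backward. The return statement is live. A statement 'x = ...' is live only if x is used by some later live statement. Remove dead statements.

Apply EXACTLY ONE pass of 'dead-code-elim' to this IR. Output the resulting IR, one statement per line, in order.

Answer: t = 7
return t

Derivation:
Applying dead-code-elim statement-by-statement:
  [5] return t  -> KEEP (return); live=['t']
  [4] v = c - t  -> DEAD (v not live)
  [3] c = 4 + 2  -> DEAD (c not live)
  [2] a = 6 + 0  -> DEAD (a not live)
  [1] t = 7  -> KEEP; live=[]
Result (2 stmts):
  t = 7
  return t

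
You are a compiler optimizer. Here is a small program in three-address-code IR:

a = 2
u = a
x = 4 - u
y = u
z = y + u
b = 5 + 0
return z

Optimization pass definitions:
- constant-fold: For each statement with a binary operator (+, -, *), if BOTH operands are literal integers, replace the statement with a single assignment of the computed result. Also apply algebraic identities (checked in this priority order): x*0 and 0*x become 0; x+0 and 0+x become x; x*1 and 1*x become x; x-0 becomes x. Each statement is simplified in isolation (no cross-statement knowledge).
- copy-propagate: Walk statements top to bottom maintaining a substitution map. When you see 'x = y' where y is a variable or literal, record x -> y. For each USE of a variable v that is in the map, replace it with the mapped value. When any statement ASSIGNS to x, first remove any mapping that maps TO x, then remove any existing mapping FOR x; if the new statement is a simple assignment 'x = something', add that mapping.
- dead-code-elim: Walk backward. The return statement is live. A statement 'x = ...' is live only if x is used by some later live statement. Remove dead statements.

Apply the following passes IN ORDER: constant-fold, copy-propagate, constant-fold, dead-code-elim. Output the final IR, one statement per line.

Initial IR:
  a = 2
  u = a
  x = 4 - u
  y = u
  z = y + u
  b = 5 + 0
  return z
After constant-fold (7 stmts):
  a = 2
  u = a
  x = 4 - u
  y = u
  z = y + u
  b = 5
  return z
After copy-propagate (7 stmts):
  a = 2
  u = 2
  x = 4 - 2
  y = 2
  z = 2 + 2
  b = 5
  return z
After constant-fold (7 stmts):
  a = 2
  u = 2
  x = 2
  y = 2
  z = 4
  b = 5
  return z
After dead-code-elim (2 stmts):
  z = 4
  return z

Answer: z = 4
return z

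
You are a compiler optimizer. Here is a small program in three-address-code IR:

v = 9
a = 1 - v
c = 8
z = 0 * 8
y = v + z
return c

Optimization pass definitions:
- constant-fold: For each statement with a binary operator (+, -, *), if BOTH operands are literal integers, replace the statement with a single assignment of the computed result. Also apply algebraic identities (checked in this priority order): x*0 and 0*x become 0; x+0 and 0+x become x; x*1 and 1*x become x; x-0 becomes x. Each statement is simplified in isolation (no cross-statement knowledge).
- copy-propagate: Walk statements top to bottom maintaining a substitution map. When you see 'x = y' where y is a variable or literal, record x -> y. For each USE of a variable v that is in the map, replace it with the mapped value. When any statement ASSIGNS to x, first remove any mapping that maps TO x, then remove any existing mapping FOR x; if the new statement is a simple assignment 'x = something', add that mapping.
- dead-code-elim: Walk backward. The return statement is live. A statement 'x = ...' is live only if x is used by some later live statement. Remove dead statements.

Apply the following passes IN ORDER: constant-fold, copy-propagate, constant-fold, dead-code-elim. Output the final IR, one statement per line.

Answer: return 8

Derivation:
Initial IR:
  v = 9
  a = 1 - v
  c = 8
  z = 0 * 8
  y = v + z
  return c
After constant-fold (6 stmts):
  v = 9
  a = 1 - v
  c = 8
  z = 0
  y = v + z
  return c
After copy-propagate (6 stmts):
  v = 9
  a = 1 - 9
  c = 8
  z = 0
  y = 9 + 0
  return 8
After constant-fold (6 stmts):
  v = 9
  a = -8
  c = 8
  z = 0
  y = 9
  return 8
After dead-code-elim (1 stmts):
  return 8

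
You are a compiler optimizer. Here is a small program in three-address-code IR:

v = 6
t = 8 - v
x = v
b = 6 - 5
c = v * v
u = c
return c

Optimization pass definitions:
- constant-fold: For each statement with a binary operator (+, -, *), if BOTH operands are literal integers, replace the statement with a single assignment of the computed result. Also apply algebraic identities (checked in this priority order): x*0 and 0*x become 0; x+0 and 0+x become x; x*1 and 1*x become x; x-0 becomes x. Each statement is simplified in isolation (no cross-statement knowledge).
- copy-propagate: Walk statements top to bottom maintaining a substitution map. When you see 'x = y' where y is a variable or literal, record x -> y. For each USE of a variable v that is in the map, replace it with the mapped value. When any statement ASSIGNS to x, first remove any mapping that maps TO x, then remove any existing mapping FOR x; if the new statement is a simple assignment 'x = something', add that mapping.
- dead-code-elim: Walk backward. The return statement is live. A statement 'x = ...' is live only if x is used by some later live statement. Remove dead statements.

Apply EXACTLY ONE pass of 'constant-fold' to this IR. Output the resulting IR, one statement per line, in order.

Answer: v = 6
t = 8 - v
x = v
b = 1
c = v * v
u = c
return c

Derivation:
Applying constant-fold statement-by-statement:
  [1] v = 6  (unchanged)
  [2] t = 8 - v  (unchanged)
  [3] x = v  (unchanged)
  [4] b = 6 - 5  -> b = 1
  [5] c = v * v  (unchanged)
  [6] u = c  (unchanged)
  [7] return c  (unchanged)
Result (7 stmts):
  v = 6
  t = 8 - v
  x = v
  b = 1
  c = v * v
  u = c
  return c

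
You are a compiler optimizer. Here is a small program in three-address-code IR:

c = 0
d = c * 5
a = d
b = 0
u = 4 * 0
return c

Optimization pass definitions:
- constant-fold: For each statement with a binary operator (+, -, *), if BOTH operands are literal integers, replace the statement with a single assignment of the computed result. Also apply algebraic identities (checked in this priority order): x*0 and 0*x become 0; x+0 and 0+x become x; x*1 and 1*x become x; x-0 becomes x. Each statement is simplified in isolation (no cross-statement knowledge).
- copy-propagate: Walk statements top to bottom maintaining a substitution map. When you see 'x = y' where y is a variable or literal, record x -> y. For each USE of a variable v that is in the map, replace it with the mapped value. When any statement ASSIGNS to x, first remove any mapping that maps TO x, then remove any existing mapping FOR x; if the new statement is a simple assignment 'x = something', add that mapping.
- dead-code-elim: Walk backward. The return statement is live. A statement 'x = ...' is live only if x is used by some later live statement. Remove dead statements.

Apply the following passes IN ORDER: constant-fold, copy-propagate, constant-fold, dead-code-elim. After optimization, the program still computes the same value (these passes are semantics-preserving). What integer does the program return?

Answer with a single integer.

Answer: 0

Derivation:
Initial IR:
  c = 0
  d = c * 5
  a = d
  b = 0
  u = 4 * 0
  return c
After constant-fold (6 stmts):
  c = 0
  d = c * 5
  a = d
  b = 0
  u = 0
  return c
After copy-propagate (6 stmts):
  c = 0
  d = 0 * 5
  a = d
  b = 0
  u = 0
  return 0
After constant-fold (6 stmts):
  c = 0
  d = 0
  a = d
  b = 0
  u = 0
  return 0
After dead-code-elim (1 stmts):
  return 0
Evaluate:
  c = 0  =>  c = 0
  d = c * 5  =>  d = 0
  a = d  =>  a = 0
  b = 0  =>  b = 0
  u = 4 * 0  =>  u = 0
  return c = 0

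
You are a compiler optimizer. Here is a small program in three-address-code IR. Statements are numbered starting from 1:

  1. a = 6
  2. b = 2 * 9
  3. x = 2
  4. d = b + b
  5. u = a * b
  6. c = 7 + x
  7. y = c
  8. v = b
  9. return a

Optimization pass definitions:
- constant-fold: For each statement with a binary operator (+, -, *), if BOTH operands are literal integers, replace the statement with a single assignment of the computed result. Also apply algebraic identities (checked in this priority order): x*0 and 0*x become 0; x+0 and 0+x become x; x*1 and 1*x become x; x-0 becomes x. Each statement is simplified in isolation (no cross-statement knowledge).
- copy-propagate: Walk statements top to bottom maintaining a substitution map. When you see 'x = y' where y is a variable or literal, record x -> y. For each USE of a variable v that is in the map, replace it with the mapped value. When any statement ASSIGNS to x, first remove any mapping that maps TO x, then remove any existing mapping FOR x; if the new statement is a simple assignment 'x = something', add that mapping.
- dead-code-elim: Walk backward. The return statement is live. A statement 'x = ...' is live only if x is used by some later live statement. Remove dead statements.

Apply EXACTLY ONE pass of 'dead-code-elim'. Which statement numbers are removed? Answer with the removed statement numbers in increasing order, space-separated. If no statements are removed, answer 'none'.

Answer: 2 3 4 5 6 7 8

Derivation:
Backward liveness scan:
Stmt 1 'a = 6': KEEP (a is live); live-in = []
Stmt 2 'b = 2 * 9': DEAD (b not in live set ['a'])
Stmt 3 'x = 2': DEAD (x not in live set ['a'])
Stmt 4 'd = b + b': DEAD (d not in live set ['a'])
Stmt 5 'u = a * b': DEAD (u not in live set ['a'])
Stmt 6 'c = 7 + x': DEAD (c not in live set ['a'])
Stmt 7 'y = c': DEAD (y not in live set ['a'])
Stmt 8 'v = b': DEAD (v not in live set ['a'])
Stmt 9 'return a': KEEP (return); live-in = ['a']
Removed statement numbers: [2, 3, 4, 5, 6, 7, 8]
Surviving IR:
  a = 6
  return a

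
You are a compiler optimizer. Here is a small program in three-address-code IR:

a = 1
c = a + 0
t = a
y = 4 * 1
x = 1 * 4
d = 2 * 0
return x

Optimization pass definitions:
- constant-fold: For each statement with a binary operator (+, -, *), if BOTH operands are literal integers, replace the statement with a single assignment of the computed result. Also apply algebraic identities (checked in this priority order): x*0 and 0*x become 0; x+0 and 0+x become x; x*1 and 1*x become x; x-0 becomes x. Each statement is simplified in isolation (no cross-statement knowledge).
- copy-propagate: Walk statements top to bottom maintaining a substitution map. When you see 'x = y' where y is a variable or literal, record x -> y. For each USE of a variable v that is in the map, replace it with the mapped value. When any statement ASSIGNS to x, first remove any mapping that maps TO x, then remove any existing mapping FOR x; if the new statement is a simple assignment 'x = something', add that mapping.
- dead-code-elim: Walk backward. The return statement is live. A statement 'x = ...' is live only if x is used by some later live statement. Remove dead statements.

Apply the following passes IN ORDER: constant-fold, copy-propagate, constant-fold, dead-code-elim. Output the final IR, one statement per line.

Answer: return 4

Derivation:
Initial IR:
  a = 1
  c = a + 0
  t = a
  y = 4 * 1
  x = 1 * 4
  d = 2 * 0
  return x
After constant-fold (7 stmts):
  a = 1
  c = a
  t = a
  y = 4
  x = 4
  d = 0
  return x
After copy-propagate (7 stmts):
  a = 1
  c = 1
  t = 1
  y = 4
  x = 4
  d = 0
  return 4
After constant-fold (7 stmts):
  a = 1
  c = 1
  t = 1
  y = 4
  x = 4
  d = 0
  return 4
After dead-code-elim (1 stmts):
  return 4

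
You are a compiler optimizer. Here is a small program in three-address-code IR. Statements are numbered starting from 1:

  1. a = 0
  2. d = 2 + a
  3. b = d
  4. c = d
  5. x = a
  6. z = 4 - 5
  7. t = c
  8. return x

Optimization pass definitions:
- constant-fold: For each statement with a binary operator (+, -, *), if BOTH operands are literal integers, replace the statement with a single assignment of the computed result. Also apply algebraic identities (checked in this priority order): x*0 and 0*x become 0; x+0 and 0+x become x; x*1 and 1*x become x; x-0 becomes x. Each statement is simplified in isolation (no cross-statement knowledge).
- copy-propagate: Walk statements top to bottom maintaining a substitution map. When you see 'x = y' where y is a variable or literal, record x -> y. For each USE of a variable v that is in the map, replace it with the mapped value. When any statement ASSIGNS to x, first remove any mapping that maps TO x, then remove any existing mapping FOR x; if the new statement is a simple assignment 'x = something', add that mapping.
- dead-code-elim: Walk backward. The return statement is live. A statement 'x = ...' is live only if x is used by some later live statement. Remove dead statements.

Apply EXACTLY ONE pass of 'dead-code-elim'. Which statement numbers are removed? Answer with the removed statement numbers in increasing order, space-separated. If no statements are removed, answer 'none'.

Answer: 2 3 4 6 7

Derivation:
Backward liveness scan:
Stmt 1 'a = 0': KEEP (a is live); live-in = []
Stmt 2 'd = 2 + a': DEAD (d not in live set ['a'])
Stmt 3 'b = d': DEAD (b not in live set ['a'])
Stmt 4 'c = d': DEAD (c not in live set ['a'])
Stmt 5 'x = a': KEEP (x is live); live-in = ['a']
Stmt 6 'z = 4 - 5': DEAD (z not in live set ['x'])
Stmt 7 't = c': DEAD (t not in live set ['x'])
Stmt 8 'return x': KEEP (return); live-in = ['x']
Removed statement numbers: [2, 3, 4, 6, 7]
Surviving IR:
  a = 0
  x = a
  return x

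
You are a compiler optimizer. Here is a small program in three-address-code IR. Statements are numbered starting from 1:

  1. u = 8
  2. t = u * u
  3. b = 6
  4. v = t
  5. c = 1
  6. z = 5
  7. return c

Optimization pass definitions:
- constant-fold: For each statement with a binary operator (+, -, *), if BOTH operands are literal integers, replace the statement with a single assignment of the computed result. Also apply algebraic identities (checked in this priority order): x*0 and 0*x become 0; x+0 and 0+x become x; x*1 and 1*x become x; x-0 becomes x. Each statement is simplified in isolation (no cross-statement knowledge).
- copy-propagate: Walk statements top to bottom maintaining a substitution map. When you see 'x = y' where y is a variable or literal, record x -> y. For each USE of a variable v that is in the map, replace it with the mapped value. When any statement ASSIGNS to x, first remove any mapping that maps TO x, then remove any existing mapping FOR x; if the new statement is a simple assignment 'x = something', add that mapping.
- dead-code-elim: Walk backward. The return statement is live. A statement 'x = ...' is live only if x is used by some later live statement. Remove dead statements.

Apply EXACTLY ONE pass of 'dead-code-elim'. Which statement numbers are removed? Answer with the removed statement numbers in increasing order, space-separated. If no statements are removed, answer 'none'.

Backward liveness scan:
Stmt 1 'u = 8': DEAD (u not in live set [])
Stmt 2 't = u * u': DEAD (t not in live set [])
Stmt 3 'b = 6': DEAD (b not in live set [])
Stmt 4 'v = t': DEAD (v not in live set [])
Stmt 5 'c = 1': KEEP (c is live); live-in = []
Stmt 6 'z = 5': DEAD (z not in live set ['c'])
Stmt 7 'return c': KEEP (return); live-in = ['c']
Removed statement numbers: [1, 2, 3, 4, 6]
Surviving IR:
  c = 1
  return c

Answer: 1 2 3 4 6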